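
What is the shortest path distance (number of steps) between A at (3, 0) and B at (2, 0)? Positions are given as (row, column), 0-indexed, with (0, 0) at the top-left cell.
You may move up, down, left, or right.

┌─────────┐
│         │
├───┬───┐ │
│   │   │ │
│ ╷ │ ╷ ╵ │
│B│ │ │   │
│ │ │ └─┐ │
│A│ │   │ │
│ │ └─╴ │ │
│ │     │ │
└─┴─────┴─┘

Finding path from (3, 0) to (2, 0):
Path: (3,0) → (2,0)
Distance: 1 steps

Solution:

┌─────────┐
│         │
├───┬───┐ │
│   │   │ │
│ ╷ │ ╷ ╵ │
│B│ │ │   │
│ │ │ └─┐ │
│A│ │   │ │
│ │ └─╴ │ │
│ │     │ │
└─┴─────┴─┘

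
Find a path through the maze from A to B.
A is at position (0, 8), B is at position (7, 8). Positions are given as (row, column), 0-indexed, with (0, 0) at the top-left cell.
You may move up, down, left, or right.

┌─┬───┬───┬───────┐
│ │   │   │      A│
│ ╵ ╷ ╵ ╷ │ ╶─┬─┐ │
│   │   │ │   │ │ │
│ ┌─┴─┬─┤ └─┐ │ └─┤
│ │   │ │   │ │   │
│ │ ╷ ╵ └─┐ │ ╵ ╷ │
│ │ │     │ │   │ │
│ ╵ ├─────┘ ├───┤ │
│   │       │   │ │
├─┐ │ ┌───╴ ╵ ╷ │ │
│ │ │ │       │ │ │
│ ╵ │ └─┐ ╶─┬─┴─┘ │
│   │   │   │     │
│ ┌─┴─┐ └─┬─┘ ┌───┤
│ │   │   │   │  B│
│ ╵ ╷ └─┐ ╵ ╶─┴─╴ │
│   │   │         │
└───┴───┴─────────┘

Finding the shortest path from (0, 8) to (7, 8):
Path length: 23 steps
Directions: left → left → left → down → right → down → down → right → up → right → down → down → down → down → left → left → down → left → down → right → right → right → up

Solution:

┌─┬───┬───┬───────┐
│ │   │   │↓ ← ← A│
│ ╵ ╷ ╵ ╷ │ ╶─┬─┐ │
│   │   │ │↳ ↓│ │ │
│ ┌─┴─┬─┤ └─┐ │ └─┤
│ │   │ │   │↓│↱ ↓│
│ │ ╷ ╵ └─┐ │ ╵ ╷ │
│ │ │     │ │↳ ↑│↓│
│ ╵ ├─────┘ ├───┤ │
│   │       │   │↓│
├─┐ │ ┌───╴ ╵ ╷ │ │
│ │ │ │       │ │↓│
│ ╵ │ └─┐ ╶─┬─┴─┘ │
│   │   │   │↓ ← ↲│
│ ┌─┴─┐ └─┬─┘ ┌───┤
│ │   │   │↓ ↲│  B│
│ ╵ ╷ └─┐ ╵ ╶─┴─╴ │
│   │   │  ↳ → → ↑│
└───┴───┴─────────┘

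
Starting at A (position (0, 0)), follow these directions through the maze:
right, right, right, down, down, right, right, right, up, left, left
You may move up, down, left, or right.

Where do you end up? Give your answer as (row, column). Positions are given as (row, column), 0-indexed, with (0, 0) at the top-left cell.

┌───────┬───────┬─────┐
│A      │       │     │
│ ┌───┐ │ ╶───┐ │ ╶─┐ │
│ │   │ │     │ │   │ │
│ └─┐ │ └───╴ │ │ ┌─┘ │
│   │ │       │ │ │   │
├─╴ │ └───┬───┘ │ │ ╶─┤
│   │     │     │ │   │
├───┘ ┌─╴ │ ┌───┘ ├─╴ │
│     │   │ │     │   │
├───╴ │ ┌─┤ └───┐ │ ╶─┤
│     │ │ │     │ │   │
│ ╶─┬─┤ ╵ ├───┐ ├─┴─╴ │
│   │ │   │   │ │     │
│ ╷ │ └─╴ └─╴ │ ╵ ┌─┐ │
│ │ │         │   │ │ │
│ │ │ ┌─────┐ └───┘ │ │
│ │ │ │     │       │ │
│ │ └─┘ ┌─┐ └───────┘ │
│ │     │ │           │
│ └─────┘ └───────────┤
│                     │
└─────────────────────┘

Following directions step by step:
Start: (0, 0)
  right: (0, 0) → (0, 1)
  right: (0, 1) → (0, 2)
  right: (0, 2) → (0, 3)
  down: (0, 3) → (1, 3)
  down: (1, 3) → (2, 3)
  right: (2, 3) → (2, 4)
  right: (2, 4) → (2, 5)
  right: (2, 5) → (2, 6)
  up: (2, 6) → (1, 6)
  left: (1, 6) → (1, 5)
  left: (1, 5) → (1, 4)
Final position: (1, 4)

Path taken:

┌───────┬───────┬─────┐
│A → → ↓│       │     │
│ ┌───┐ │ ╶───┐ │ ╶─┐ │
│ │   │↓│B ← ↰│ │   │ │
│ └─┐ │ └───╴ │ │ ┌─┘ │
│   │ │↳ → → ↑│ │ │   │
├─╴ │ └───┬───┘ │ │ ╶─┤
│   │     │     │ │   │
├───┘ ┌─╴ │ ┌───┘ ├─╴ │
│     │   │ │     │   │
├───╴ │ ┌─┤ └───┐ │ ╶─┤
│     │ │ │     │ │   │
│ ╶─┬─┤ ╵ ├───┐ ├─┴─╴ │
│   │ │   │   │ │     │
│ ╷ │ └─╴ └─╴ │ ╵ ┌─┐ │
│ │ │         │   │ │ │
│ │ │ ┌─────┐ └───┘ │ │
│ │ │ │     │       │ │
│ │ └─┘ ┌─┐ └───────┘ │
│ │     │ │           │
│ └─────┘ └───────────┤
│                     │
└─────────────────────┘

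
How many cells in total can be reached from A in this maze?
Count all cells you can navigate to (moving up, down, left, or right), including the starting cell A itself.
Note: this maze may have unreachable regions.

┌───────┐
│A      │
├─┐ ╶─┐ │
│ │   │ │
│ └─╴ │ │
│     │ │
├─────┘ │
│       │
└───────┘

Using BFS/flood-fill to find all reachable cells from A:
Maze size: 4 × 4 = 16 total cells
All cells are reachable — the maze is fully connected.
Reachable cells: 16

Reachable region (· marks reachable cells):

┌───────┐
│A · · ·│
├─┐ ╶─┐ │
│·│· ·│·│
│ └─╴ │ │
│· · ·│·│
├─────┘ │
│· · · ·│
└───────┘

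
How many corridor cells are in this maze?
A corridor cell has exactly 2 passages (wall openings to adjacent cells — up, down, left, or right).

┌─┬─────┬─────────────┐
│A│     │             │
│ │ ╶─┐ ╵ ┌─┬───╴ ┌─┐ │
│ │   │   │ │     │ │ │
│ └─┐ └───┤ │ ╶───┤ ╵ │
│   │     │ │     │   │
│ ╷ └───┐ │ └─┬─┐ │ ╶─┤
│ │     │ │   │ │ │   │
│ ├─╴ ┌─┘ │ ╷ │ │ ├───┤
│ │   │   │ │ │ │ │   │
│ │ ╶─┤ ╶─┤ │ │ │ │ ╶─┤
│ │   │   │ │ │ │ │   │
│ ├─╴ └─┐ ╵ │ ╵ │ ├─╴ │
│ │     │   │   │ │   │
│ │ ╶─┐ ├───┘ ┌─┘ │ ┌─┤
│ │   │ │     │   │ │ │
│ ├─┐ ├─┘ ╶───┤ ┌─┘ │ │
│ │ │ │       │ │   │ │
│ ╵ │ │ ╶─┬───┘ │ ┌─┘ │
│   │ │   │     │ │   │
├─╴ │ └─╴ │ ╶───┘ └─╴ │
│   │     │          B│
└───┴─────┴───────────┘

Counting cells with exactly 2 passages:
Total corridor cells: 97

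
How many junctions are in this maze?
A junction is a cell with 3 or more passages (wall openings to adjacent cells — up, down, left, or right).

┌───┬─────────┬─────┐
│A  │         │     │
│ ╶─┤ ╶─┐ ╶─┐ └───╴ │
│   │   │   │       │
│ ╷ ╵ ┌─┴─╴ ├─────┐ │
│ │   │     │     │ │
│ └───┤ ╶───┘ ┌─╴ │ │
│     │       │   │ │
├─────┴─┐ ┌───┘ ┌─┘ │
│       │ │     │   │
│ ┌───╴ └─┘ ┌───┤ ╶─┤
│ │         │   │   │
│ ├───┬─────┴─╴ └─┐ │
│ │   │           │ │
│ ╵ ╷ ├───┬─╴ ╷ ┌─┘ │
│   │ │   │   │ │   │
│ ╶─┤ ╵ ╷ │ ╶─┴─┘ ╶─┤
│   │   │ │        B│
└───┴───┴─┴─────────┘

Checking each cell for number of passages:

Junctions found (3+ passages):
  (0, 4): 3 passages
  (1, 0): 3 passages
  (1, 2): 3 passages
  (1, 9): 3 passages
  (3, 4): 3 passages
  (5, 3): 3 passages
  (6, 6): 3 passages
  (6, 7): 4 passages
  (7, 0): 3 passages
  (8, 8): 3 passages
Total junctions: 10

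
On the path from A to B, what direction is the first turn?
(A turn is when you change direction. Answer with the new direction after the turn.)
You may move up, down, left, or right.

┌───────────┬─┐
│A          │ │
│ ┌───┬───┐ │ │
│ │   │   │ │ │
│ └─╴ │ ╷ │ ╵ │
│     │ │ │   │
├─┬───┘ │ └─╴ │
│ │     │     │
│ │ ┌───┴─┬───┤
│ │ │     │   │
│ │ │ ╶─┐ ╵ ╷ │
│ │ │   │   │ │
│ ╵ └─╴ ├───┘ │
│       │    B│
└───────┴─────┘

Directions: right, right, right, right, right, down, down, right, down, left, left, up, up, left, down, down, left, left, down, down, down, right, right, up, left, up, right, right, down, right, up, right, down, down
First turn direction: down

Solution:

┌───────────┬─┐
│A → → → → ↓│ │
│ ┌───┬───┐ │ │
│ │   │↓ ↰│↓│ │
│ └─╴ │ ╷ │ ╵ │
│     │↓│↑│↳ ↓│
├─┬───┘ │ └─╴ │
│ │↓ ← ↲│↑ ← ↲│
│ │ ┌───┴─┬───┤
│ │↓│↱ → ↓│↱ ↓│
│ │ │ ╶─┐ ╵ ╷ │
│ │↓│↑ ↰│↳ ↑│↓│
│ ╵ └─╴ ├───┘ │
│  ↳ → ↑│    B│
└───────┴─────┘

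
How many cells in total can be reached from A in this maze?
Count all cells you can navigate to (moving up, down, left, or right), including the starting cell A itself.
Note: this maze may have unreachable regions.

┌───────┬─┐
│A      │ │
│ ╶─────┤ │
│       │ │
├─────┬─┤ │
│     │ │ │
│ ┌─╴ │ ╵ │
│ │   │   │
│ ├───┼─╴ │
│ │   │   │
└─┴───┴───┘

Using BFS/flood-fill to find all reachable cells from A:
Maze size: 5 × 5 = 25 total cells
17 cell(s) are walled off and cannot be reached from A.
Reachable cells: 8

Reachable region (· marks reachable cells):

┌───────┬─┐
│A · · ·│ │
│ ╶─────┤ │
│· · · ·│ │
├─────┬─┤ │
│     │ │ │
│ ┌─╴ │ ╵ │
│ │   │   │
│ ├───┼─╴ │
│ │   │   │
└─┴───┴───┘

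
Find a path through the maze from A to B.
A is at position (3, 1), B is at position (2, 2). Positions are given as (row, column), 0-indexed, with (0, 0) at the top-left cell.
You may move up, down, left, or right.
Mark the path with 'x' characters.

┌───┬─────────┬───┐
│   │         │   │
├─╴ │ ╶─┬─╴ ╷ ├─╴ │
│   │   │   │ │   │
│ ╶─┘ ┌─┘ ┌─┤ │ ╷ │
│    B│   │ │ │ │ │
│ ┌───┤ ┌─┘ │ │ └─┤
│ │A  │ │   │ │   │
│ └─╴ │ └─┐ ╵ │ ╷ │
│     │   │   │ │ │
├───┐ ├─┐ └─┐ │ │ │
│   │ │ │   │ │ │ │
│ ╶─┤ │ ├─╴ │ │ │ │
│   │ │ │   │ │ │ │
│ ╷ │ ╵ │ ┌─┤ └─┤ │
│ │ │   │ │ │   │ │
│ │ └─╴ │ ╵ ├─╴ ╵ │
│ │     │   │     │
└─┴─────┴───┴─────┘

Finding the shortest path from (3, 1) to (2, 2):
Path length: 8 steps
Directions: right → down → left → left → up → up → right → right

Solution:

┌───┬─────────┬───┐
│   │         │   │
├─╴ │ ╶─┬─╴ ╷ ├─╴ │
│   │   │   │ │   │
│ ╶─┘ ┌─┘ ┌─┤ │ ╷ │
│x x B│   │ │ │ │ │
│ ┌───┤ ┌─┘ │ │ └─┤
│x│A x│ │   │ │   │
│ └─╴ │ └─┐ ╵ │ ╷ │
│x x x│   │   │ │ │
├───┐ ├─┐ └─┐ │ │ │
│   │ │ │   │ │ │ │
│ ╶─┤ │ ├─╴ │ │ │ │
│   │ │ │   │ │ │ │
│ ╷ │ ╵ │ ┌─┤ └─┤ │
│ │ │   │ │ │   │ │
│ │ └─╴ │ ╵ ├─╴ ╵ │
│ │     │   │     │
└─┴─────┴───┴─────┘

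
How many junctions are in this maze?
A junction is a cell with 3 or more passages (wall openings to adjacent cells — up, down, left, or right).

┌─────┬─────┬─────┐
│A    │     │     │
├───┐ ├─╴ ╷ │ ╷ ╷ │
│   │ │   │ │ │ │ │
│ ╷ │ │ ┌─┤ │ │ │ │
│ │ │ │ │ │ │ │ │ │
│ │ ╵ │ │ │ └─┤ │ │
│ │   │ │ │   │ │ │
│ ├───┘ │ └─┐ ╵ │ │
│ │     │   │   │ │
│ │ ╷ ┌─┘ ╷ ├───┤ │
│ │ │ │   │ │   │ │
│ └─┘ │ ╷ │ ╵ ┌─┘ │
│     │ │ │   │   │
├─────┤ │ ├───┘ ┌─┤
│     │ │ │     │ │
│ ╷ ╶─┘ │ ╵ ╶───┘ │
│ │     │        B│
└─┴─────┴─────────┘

Checking each cell for number of passages:

Junctions found (3+ passages):
  (0, 4): 3 passages
  (0, 7): 3 passages
  (4, 2): 3 passages
  (4, 4): 3 passages
  (5, 4): 3 passages
  (7, 1): 3 passages
  (8, 5): 3 passages
Total junctions: 7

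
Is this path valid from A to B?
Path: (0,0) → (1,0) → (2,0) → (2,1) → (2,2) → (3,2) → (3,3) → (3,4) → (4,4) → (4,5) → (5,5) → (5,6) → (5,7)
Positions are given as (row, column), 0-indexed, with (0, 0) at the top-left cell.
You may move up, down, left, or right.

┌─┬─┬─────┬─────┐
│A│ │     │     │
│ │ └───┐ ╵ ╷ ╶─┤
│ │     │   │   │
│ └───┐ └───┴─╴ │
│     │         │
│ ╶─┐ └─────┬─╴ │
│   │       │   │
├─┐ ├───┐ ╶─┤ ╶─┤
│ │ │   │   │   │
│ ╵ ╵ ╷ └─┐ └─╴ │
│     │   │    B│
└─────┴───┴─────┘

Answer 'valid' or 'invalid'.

Checking path validity:
Result: All consecutive moves are passable.

valid

Correct solution:

┌─┬─┬─────┬─────┐
│A│ │     │     │
│ │ └───┐ ╵ ╷ ╶─┤
│↓│     │   │   │
│ └───┐ └───┴─╴ │
│↳ → ↓│         │
│ ╶─┐ └─────┬─╴ │
│   │↳ → ↓  │   │
├─┐ ├───┐ ╶─┤ ╶─┤
│ │ │   │↳ ↓│   │
│ ╵ ╵ ╷ └─┐ └─╴ │
│     │   │↳ → B│
└─────┴───┴─────┘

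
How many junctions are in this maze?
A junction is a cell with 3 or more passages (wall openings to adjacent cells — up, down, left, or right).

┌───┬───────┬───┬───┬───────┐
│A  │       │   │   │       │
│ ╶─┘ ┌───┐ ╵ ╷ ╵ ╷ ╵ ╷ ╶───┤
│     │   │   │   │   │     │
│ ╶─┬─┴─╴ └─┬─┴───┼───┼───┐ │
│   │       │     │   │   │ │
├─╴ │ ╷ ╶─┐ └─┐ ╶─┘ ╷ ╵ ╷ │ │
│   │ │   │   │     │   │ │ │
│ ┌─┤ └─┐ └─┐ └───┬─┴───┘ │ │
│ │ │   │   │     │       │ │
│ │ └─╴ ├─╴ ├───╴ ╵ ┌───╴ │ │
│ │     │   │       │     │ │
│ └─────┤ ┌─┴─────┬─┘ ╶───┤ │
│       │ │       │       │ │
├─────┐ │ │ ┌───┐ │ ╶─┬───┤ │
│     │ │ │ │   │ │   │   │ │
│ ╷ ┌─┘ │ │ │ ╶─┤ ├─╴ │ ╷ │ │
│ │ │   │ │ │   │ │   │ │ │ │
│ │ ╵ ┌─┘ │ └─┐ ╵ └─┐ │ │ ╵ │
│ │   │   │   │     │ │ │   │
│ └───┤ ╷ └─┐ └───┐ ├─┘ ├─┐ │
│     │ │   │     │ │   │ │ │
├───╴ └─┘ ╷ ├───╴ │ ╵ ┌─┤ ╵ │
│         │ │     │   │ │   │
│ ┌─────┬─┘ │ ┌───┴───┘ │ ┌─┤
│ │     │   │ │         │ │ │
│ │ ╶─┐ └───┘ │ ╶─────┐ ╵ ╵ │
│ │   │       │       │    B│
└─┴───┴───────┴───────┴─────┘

Checking each cell for number of passages:

Junctions found (3+ passages):
  (0, 11): 3 passages
  (1, 0): 3 passages
  (2, 3): 3 passages
  (2, 4): 3 passages
  (2, 7): 3 passages
  (4, 12): 3 passages
  (5, 8): 3 passages
  (6, 10): 3 passages
  (7, 1): 3 passages
  (8, 10): 3 passages
  (9, 4): 3 passages
  (9, 8): 3 passages
  (9, 13): 3 passages
  (10, 4): 3 passages
  (11, 2): 3 passages
  (11, 12): 3 passages
  (12, 11): 3 passages
  (13, 12): 3 passages
Total junctions: 18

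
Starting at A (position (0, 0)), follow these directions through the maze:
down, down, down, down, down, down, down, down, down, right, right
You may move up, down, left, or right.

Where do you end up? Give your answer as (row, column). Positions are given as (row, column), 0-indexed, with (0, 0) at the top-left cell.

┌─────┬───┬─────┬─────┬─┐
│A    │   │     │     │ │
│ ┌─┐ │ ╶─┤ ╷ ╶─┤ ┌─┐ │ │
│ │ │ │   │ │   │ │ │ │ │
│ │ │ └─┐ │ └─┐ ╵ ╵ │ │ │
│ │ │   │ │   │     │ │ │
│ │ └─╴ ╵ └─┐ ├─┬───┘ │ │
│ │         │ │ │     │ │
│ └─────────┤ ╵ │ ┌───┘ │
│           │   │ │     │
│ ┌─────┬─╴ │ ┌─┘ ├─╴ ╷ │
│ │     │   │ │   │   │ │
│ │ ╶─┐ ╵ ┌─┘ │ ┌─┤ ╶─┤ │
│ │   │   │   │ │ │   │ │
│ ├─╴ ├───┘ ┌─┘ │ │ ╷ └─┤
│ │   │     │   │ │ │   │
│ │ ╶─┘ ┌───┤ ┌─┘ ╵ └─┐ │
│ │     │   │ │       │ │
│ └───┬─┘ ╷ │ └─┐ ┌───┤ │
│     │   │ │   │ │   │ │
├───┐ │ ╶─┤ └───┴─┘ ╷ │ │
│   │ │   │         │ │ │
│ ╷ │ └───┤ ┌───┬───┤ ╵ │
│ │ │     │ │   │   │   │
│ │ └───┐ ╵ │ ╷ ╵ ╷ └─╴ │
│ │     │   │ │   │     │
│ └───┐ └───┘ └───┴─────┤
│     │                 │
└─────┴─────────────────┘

Following directions step by step:
Start: (0, 0)
  down: (0, 0) → (1, 0)
  down: (1, 0) → (2, 0)
  down: (2, 0) → (3, 0)
  down: (3, 0) → (4, 0)
  down: (4, 0) → (5, 0)
  down: (5, 0) → (6, 0)
  down: (6, 0) → (7, 0)
  down: (7, 0) → (8, 0)
  down: (8, 0) → (9, 0)
  right: (9, 0) → (9, 1)
  right: (9, 1) → (9, 2)
Final position: (9, 2)

Path taken:

┌─────┬───┬─────┬─────┬─┐
│A    │   │     │     │ │
│ ┌─┐ │ ╶─┤ ╷ ╶─┤ ┌─┐ │ │
│↓│ │ │   │ │   │ │ │ │ │
│ │ │ └─┐ │ └─┐ ╵ ╵ │ │ │
│↓│ │   │ │   │     │ │ │
│ │ └─╴ ╵ └─┐ ├─┬───┘ │ │
│↓│         │ │ │     │ │
│ └─────────┤ ╵ │ ┌───┘ │
│↓          │   │ │     │
│ ┌─────┬─╴ │ ┌─┘ ├─╴ ╷ │
│↓│     │   │ │   │   │ │
│ │ ╶─┐ ╵ ┌─┘ │ ┌─┤ ╶─┤ │
│↓│   │   │   │ │ │   │ │
│ ├─╴ ├───┘ ┌─┘ │ │ ╷ └─┤
│↓│   │     │   │ │ │   │
│ │ ╶─┘ ┌───┤ ┌─┘ ╵ └─┐ │
│↓│     │   │ │       │ │
│ └───┬─┘ ╷ │ └─┐ ┌───┤ │
│↳ → B│   │ │   │ │   │ │
├───┐ │ ╶─┤ └───┴─┘ ╷ │ │
│   │ │   │         │ │ │
│ ╷ │ └───┤ ┌───┬───┤ ╵ │
│ │ │     │ │   │   │   │
│ │ └───┐ ╵ │ ╷ ╵ ╷ └─╴ │
│ │     │   │ │   │     │
│ └───┐ └───┘ └───┴─────┤
│     │                 │
└─────┴─────────────────┘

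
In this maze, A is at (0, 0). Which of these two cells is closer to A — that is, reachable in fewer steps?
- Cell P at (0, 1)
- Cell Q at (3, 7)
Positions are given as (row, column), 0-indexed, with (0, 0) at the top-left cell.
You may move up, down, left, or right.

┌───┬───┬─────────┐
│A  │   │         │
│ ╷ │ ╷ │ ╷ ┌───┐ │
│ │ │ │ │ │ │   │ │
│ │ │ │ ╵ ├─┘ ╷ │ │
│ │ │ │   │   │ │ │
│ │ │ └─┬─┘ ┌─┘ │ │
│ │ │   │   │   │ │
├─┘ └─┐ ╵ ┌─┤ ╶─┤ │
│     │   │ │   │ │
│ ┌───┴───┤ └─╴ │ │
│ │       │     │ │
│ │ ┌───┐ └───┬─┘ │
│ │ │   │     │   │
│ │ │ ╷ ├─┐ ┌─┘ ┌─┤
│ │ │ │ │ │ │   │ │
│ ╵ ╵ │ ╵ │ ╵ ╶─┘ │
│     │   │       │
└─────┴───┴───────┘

Shortest path A → P at (0, 1): 1 steps
Shortest path A → Q at (3, 7): 56 steps

P is closer (1 steps vs 56 steps).

Path to P:

┌───┬───┬─────────┐
│A P│   │         │
│ ╷ │ ╷ │ ╷ ┌───┐ │
│ │ │ │ │ │ │   │ │
│ │ │ │ ╵ ├─┘ ╷ │ │
│ │ │ │   │   │ │ │
│ │ │ └─┬─┘ ┌─┘ │ │
│ │ │   │   │   │ │
├─┘ └─┐ ╵ ┌─┤ ╶─┤ │
│     │   │ │   │ │
│ ┌───┴───┤ └─╴ │ │
│ │       │     │ │
│ │ ┌───┐ └───┬─┘ │
│ │ │   │     │   │
│ │ │ ╷ ├─┐ ┌─┘ ┌─┤
│ │ │ │ │ │ │   │ │
│ ╵ ╵ │ ╵ │ ╵ ╶─┘ │
│     │   │       │
└─────┴───┴───────┘

Path to Q:

┌───┬───┬─────────┐
│A ↓│↓ ↰│↓ ← ← ← ↰│
│ ╷ │ ╷ │ ╷ ┌───┐ │
│ │↓│↓│↑│↓│ │↱ ↓│↑│
│ │ │ │ ╵ ├─┘ ╷ │ │
│ │↓│↓│↑ ↲│↱ ↑│↓│↑│
│ │ │ └─┬─┘ ┌─┘ │ │
│ │↓│↳ ↓│↱ ↑│  Q│↑│
├─┘ └─┐ ╵ ┌─┤ ╶─┤ │
│↓ ↲  │↳ ↑│ │   │↑│
│ ┌───┴───┤ └─╴ │ │
│↓│↱ → → ↓│     │↑│
│ │ ┌───┐ └───┬─┘ │
│↓│↑│   │↳ ↓  │↱ ↑│
│ │ │ ╷ ├─┐ ┌─┘ ┌─┤
│↓│↑│ │ │ │↓│↱ ↑│ │
│ ╵ ╵ │ ╵ │ ╵ ╶─┘ │
│↳ ↑  │   │↳ ↑    │
└─────┴───┴───────┘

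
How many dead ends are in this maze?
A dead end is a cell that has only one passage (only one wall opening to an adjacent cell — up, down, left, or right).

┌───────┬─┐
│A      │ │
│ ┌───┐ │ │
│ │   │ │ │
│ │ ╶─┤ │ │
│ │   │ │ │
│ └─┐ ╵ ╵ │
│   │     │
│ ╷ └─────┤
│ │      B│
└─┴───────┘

Checking each cell for number of passages:

Dead ends found at positions:
  (0, 4)
  (1, 2)
  (4, 0)
  (4, 4)
Total dead ends: 4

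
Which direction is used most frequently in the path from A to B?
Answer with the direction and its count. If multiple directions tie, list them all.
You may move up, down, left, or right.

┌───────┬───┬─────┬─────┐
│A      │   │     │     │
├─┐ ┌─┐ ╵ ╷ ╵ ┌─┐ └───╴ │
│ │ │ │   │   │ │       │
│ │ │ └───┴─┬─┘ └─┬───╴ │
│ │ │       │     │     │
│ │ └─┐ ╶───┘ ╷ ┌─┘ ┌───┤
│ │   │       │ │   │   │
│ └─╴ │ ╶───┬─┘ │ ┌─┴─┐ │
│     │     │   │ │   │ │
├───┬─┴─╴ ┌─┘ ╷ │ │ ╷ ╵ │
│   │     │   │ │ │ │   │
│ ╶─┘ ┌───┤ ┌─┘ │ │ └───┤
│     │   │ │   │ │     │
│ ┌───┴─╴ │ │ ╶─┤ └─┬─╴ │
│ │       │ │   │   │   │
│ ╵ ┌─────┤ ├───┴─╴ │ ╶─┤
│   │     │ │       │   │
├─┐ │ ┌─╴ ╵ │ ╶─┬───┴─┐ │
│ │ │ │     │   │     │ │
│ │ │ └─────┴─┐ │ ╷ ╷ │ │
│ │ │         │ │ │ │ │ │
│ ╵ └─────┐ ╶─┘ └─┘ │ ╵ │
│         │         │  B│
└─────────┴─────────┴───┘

Directions: right, right, right, down, right, up, right, down, right, up, right, right, down, right, right, right, down, left, left, down, left, down, down, down, down, right, down, left, left, left, down, right, down, down, right, right, up, up, right, down, down, right
Counts: {'right': 17, 'down': 15, 'up': 4, 'left': 6}
Most common: right (17 times)

Solution:

┌───────┬───┬─────┬─────┐
│A → → ↓│↱ ↓│↱ → ↓│     │
├─┐ ┌─┐ ╵ ╷ ╵ ┌─┐ └───╴ │
│ │ │ │↳ ↑│↳ ↑│ │↳ → → ↓│
│ │ │ └───┴─┬─┘ └─┬───╴ │
│ │ │       │     │↓ ← ↲│
│ │ └─┐ ╶───┘ ╷ ┌─┘ ┌───┤
│ │   │       │ │↓ ↲│   │
│ └─╴ │ ╶───┬─┘ │ ┌─┴─┐ │
│     │     │   │↓│   │ │
├───┬─┴─╴ ┌─┘ ╷ │ │ ╷ ╵ │
│   │     │   │ │↓│ │   │
│ ╶─┘ ┌───┤ ┌─┘ │ │ └───┤
│     │   │ │   │↓│     │
│ ┌───┴─╴ │ │ ╶─┤ └─┬─╴ │
│ │       │ │   │↳ ↓│   │
│ ╵ ┌─────┤ ├───┴─╴ │ ╶─┤
│   │     │ │↓ ← ← ↲│   │
├─┐ │ ┌─╴ ╵ │ ╶─┬───┴─┐ │
│ │ │ │     │↳ ↓│  ↱ ↓│ │
│ │ │ └─────┴─┐ │ ╷ ╷ │ │
│ │ │         │↓│ │↑│↓│ │
│ ╵ └─────┐ ╶─┘ └─┘ │ ╵ │
│         │    ↳ → ↑│↳ B│
└─────────┴─────────┴───┘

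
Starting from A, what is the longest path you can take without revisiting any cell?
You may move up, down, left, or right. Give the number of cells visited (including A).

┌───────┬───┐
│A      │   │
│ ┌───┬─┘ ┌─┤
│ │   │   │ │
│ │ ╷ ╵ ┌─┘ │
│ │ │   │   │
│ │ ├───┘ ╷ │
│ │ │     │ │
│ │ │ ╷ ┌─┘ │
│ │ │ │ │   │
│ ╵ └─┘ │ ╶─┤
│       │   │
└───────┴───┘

Finding longest simple path using DFS:
Start: (0, 0)
Longest path visits 19 cells
Path: A → down → down → down → down → down → right → right → right → up → up → right → up → right → down → down → left → down → right

Solution:

┌───────┬───┐
│A      │   │
│ ┌───┬─┘ ┌─┤
│↓│   │   │ │
│ │ ╷ ╵ ┌─┘ │
│↓│ │   │↱ ↓│
│ │ ├───┘ ╷ │
│↓│ │  ↱ ↑│↓│
│ │ │ ╷ ┌─┘ │
│↓│ │ │↑│↓ ↲│
│ ╵ └─┘ │ ╶─┤
│↳ → → ↑│↳ B│
└───────┴───┘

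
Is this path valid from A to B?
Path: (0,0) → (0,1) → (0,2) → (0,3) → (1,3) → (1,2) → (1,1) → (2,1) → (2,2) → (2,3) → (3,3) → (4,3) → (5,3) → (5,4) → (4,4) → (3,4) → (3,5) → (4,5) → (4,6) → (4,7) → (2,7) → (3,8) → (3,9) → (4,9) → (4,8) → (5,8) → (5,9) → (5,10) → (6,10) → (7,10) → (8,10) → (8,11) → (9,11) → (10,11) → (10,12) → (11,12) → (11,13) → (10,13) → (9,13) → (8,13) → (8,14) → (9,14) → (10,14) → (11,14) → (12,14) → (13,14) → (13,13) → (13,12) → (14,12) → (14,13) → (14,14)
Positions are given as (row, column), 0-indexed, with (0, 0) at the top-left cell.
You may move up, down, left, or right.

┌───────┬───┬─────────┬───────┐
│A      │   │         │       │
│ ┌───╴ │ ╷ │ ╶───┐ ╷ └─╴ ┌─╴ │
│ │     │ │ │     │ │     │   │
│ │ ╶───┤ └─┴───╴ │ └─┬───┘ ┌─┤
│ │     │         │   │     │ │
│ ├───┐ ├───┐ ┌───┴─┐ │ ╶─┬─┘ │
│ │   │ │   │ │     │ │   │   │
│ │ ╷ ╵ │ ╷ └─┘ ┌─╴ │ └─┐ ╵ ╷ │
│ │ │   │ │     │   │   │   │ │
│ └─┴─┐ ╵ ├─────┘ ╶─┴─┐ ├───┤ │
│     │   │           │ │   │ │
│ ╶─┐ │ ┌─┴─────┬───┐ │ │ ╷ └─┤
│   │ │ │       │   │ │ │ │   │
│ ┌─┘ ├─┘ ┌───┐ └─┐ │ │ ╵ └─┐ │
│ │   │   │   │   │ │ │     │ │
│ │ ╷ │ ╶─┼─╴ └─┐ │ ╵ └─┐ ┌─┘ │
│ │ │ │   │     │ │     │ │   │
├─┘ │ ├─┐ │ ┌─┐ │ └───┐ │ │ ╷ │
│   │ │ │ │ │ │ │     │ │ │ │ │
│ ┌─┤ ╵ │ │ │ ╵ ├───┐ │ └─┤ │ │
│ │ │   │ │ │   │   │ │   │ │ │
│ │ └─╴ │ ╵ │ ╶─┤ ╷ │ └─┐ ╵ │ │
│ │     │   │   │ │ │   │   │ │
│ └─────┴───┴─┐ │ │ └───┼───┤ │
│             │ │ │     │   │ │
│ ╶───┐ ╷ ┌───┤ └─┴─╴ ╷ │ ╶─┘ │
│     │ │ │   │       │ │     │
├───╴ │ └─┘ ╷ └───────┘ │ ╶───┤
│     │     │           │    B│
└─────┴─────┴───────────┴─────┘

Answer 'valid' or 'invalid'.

Checking path validity:
Result: Invalid move at step 20: cannot move from (4, 7) to (2, 7).

invalid

Correct solution:

┌───────┬───┬─────────┬───────┐
│A → → ↓│   │         │       │
│ ┌───╴ │ ╷ │ ╶───┐ ╷ └─╴ ┌─╴ │
│ │↓ ← ↲│ │ │     │ │     │   │
│ │ ╶───┤ └─┴───╴ │ └─┬───┘ ┌─┤
│ │↳ → ↓│         │   │     │ │
│ ├───┐ ├───┐ ┌───┴─┐ │ ╶─┬─┘ │
│ │   │↓│↱ ↓│ │↱ → ↓│ │   │   │
│ │ ╷ ╵ │ ╷ └─┘ ┌─╴ │ └─┐ ╵ ╷ │
│ │ │  ↓│↑│↳ → ↑│↓ ↲│   │   │ │
│ └─┴─┐ ╵ ├─────┘ ╶─┴─┐ ├───┤ │
│     │↳ ↑│      ↳ → ↓│ │   │ │
│ ╶─┐ │ ┌─┴─────┬───┐ │ │ ╷ └─┤
│   │ │ │       │   │↓│ │ │   │
│ ┌─┘ ├─┘ ┌───┐ └─┐ │ │ ╵ └─┐ │
│ │   │   │   │   │ │↓│     │ │
│ │ ╷ │ ╶─┼─╴ └─┐ │ ╵ └─┐ ┌─┘ │
│ │ │ │   │     │ │  ↳ ↓│ │↱ ↓│
├─┘ │ ├─┐ │ ┌─┐ │ └───┐ │ │ ╷ │
│   │ │ │ │ │ │ │     │↓│ │↑│↓│
│ ┌─┤ ╵ │ │ │ ╵ ├───┐ │ └─┤ │ │
│ │ │   │ │ │   │   │ │↳ ↓│↑│↓│
│ │ └─╴ │ ╵ │ ╶─┤ ╷ │ └─┐ ╵ │ │
│ │     │   │   │ │ │   │↳ ↑│↓│
│ └─────┴───┴─┐ │ │ └───┼───┤ │
│             │ │ │     │   │↓│
│ ╶───┐ ╷ ┌───┤ └─┴─╴ ╷ │ ╶─┘ │
│     │ │ │   │       │ │↓ ← ↲│
├───╴ │ └─┘ ╷ └───────┘ │ ╶───┤
│     │     │           │↳ → B│
└─────┴─────┴───────────┴─────┘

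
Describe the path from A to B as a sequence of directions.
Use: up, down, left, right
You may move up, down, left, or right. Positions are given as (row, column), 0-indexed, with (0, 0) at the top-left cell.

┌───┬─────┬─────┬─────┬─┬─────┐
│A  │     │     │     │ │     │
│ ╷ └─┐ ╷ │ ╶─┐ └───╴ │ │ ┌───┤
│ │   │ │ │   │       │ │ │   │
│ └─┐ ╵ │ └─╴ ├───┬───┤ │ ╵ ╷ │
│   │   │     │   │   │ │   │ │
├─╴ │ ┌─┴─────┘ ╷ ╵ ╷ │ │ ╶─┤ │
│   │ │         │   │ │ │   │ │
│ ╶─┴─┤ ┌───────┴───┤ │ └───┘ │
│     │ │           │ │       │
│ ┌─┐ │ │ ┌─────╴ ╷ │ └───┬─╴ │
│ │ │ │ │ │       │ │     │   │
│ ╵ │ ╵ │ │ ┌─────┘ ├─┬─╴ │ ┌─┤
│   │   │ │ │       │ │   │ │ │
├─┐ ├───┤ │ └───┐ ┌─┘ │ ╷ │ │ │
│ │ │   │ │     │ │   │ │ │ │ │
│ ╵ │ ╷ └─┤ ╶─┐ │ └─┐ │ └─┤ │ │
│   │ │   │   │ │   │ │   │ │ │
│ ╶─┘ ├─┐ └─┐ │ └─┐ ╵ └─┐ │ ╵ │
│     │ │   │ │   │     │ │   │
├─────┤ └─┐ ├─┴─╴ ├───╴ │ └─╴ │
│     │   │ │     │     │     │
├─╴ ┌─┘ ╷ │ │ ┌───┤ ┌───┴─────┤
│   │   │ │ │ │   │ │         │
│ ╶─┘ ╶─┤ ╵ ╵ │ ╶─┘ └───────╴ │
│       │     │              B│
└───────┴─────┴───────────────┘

Finding the path and converting it to directions:
Path through cells: (0,0) → (1,0) → (2,0) → (2,1) → (3,1) → (3,0) → (4,0) → (5,0) → (6,0) → (6,1) → (7,1) → (8,1) → (8,0) → (9,0) → (9,1) → (9,2) → (8,2) → (7,2) → (7,3) → (8,3) → (8,4) → (9,4) → (9,5) → (10,5) → (11,5) → (12,5) → (12,6) → (11,6) → (10,6) → (10,7) → (10,8) → (9,8) → (9,7) → (8,7) → (7,7) → (7,6) → (7,5) → (6,5) → (5,5) → (5,6) → (5,7) → (5,8) → (4,8) → (4,9) → (5,9) → (6,9) → (6,8) → (7,8) → (8,8) → (8,9) → (9,9) → (9,10) → (9,11) → (10,11) → (10,10) → (10,9) → (11,9) → (12,9) → (12,10) → (12,11) → (12,12) → (12,13) → (12,14)
Directions: down, down, right, down, left, down, down, down, right, down, down, left, down, right, right, up, up, right, down, right, down, right, down, down, down, right, up, up, right, right, up, left, up, up, left, left, up, up, right, right, right, up, right, down, down, left, down, down, right, down, right, right, down, left, left, down, down, right, right, right, right, right

Solution:

┌───┬─────┬─────┬─────┬─┬─────┐
│A  │     │     │     │ │     │
│ ╷ └─┐ ╷ │ ╶─┐ └───╴ │ │ ┌───┤
│↓│   │ │ │   │       │ │ │   │
│ └─┐ ╵ │ └─╴ ├───┬───┤ │ ╵ ╷ │
│↳ ↓│   │     │   │   │ │   │ │
├─╴ │ ┌─┴─────┘ ╷ ╵ ╷ │ │ ╶─┤ │
│↓ ↲│ │         │   │ │ │   │ │
│ ╶─┴─┤ ┌───────┴───┤ │ └───┘ │
│↓    │ │        ↱ ↓│ │       │
│ ┌─┐ │ │ ┌─────╴ ╷ │ └───┬─╴ │
│↓│ │ │ │ │↱ → → ↑│↓│     │   │
│ ╵ │ ╵ │ │ ┌─────┘ ├─┬─╴ │ ┌─┤
│↳ ↓│   │ │↑│    ↓ ↲│ │   │ │ │
├─┐ ├───┤ │ └───┐ ┌─┘ │ ╷ │ │ │
│ │↓│↱ ↓│ │↑ ← ↰│↓│   │ │ │ │ │
│ ╵ │ ╷ └─┤ ╶─┐ │ └─┐ │ └─┤ │ │
│↓ ↲│↑│↳ ↓│   │↑│↳ ↓│ │   │ │ │
│ ╶─┘ ├─┐ └─┐ │ └─┐ ╵ └─┐ │ ╵ │
│↳ → ↑│ │↳ ↓│ │↑ ↰│↳ → ↓│ │   │
├─────┤ └─┐ ├─┴─╴ ├───╴ │ └─╴ │
│     │   │↓│↱ → ↑│↓ ← ↲│     │
├─╴ ┌─┘ ╷ │ │ ┌───┤ ┌───┴─────┤
│   │   │ │↓│↑│   │↓│         │
│ ╶─┘ ╶─┤ ╵ ╵ │ ╶─┘ └───────╴ │
│       │  ↳ ↑│    ↳ → → → → B│
└───────┴─────┴───────────────┘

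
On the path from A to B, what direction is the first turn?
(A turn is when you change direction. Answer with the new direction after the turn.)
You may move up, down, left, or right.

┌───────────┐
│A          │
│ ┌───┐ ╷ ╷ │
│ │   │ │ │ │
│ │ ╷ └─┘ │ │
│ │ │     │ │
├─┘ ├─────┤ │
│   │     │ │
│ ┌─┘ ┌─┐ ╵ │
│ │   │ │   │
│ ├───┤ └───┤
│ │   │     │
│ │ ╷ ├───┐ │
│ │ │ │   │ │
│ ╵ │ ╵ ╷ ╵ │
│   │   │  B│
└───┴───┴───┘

Directions: right, right, right, right, down, down, left, left, up, left, down, down, left, down, down, down, down, right, up, up, right, down, down, right, up, right, down, right
First turn direction: down

Solution:

┌───────────┐
│A → → → ↓  │
│ ┌───┐ ╷ ╷ │
│ │↓ ↰│ │↓│ │
│ │ ╷ └─┘ │ │
│ │↓│↑ ← ↲│ │
├─┘ ├─────┤ │
│↓ ↲│     │ │
│ ┌─┘ ┌─┐ ╵ │
│↓│   │ │   │
│ ├───┤ └───┤
│↓│↱ ↓│     │
│ │ ╷ ├───┐ │
│↓│↑│↓│↱ ↓│ │
│ ╵ │ ╵ ╷ ╵ │
│↳ ↑│↳ ↑│↳ B│
└───┴───┴───┘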